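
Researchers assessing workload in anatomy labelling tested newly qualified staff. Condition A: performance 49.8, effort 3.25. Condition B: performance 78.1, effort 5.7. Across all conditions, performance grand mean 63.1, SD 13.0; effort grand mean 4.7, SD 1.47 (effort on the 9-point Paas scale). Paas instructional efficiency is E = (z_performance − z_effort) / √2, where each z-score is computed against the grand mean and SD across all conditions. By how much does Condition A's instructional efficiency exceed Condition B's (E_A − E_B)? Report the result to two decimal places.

Condition A: z_P = (49.8 − 63.1)/13.0 = -1.0231; z_E = (3.25 − 4.7)/1.47 = -0.9864; E_A = (-1.0231 − (-0.9864))/√2 = -0.0260.
Condition B: z_P = (78.1 − 63.1)/13.0 = 1.1538; z_E = (5.7 − 4.7)/1.47 = 0.6803; E_B = (1.1538 − 0.6803)/√2 = 0.3348.
E_A − E_B = -0.0260 − 0.3348 = -0.3608 ≈ -0.36.

-0.36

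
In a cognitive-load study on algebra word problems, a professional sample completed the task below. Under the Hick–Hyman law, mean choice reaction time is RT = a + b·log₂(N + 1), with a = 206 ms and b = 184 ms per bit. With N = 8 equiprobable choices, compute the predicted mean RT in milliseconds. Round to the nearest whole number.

789

log₂(8 + 1) = log₂(9) = 3.1699.
RT = 206 + 184 × 3.1699 = 206 + 583.2616 = 789.2616 ms.
≈ 789 ms.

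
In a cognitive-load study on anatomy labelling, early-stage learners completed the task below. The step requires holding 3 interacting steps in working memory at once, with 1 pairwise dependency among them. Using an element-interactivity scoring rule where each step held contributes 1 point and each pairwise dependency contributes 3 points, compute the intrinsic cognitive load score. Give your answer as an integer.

6

Element contribution: 3 × 1 = 3.
Interaction contribution: 1 × 3 = 3.
Intrinsic load = 3 + 3 = 6.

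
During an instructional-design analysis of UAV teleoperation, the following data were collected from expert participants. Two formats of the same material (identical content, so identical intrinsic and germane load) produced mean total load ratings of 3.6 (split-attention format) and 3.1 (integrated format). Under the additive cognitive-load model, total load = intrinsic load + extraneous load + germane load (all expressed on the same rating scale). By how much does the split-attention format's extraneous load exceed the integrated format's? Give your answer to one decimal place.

0.5

Intrinsic and germane load are equal across formats, so the difference in total load equals the difference in extraneous load.
Extraneous-load difference = 3.6 − 3.1 = 0.5.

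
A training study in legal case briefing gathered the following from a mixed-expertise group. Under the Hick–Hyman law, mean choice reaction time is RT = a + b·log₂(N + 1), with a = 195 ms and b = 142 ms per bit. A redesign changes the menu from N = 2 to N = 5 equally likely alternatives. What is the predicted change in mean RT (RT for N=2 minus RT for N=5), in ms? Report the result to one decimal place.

-142.0

RT(2) = 195 + 142·log₂(3) = 195 + 142·1.5850 = 420.0700 ms.
RT(5) = 195 + 142·log₂(6) = 195 + 142·2.5850 = 562.0700 ms.
Difference = 420.0700 − 562.0700 = -142.0000 ≈ -142.0 ms.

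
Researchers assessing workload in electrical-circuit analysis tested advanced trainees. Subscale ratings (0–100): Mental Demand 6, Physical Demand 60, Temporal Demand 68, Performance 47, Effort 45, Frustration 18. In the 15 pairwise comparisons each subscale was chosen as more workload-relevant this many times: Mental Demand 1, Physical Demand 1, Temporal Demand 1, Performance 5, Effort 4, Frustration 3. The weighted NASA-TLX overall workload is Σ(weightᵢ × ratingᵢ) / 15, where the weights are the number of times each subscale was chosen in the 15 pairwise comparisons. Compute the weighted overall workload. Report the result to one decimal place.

40.2

The tallies are the weights (they sum to 15).
Weighted sum = 1·6 + 1·60 + 1·68 + 5·47 + 4·45 + 3·18
            = 6 + 60 + 68 + 235 + 180 + 54 = 603.
Overall workload = 603 / 15 = 40.2000 ≈ 40.2.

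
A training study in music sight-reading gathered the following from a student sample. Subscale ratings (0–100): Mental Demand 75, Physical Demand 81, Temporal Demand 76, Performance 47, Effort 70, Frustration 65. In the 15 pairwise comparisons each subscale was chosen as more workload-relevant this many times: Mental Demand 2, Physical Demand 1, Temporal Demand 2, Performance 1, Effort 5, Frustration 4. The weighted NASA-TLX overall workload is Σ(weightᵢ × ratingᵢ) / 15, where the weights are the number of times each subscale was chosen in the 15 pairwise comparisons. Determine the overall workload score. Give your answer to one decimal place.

69.3

The tallies are the weights (they sum to 15).
Weighted sum = 2·75 + 1·81 + 2·76 + 1·47 + 5·70 + 4·65
            = 150 + 81 + 152 + 47 + 350 + 260 = 1040.
Overall workload = 1040 / 15 = 69.3333 ≈ 69.3.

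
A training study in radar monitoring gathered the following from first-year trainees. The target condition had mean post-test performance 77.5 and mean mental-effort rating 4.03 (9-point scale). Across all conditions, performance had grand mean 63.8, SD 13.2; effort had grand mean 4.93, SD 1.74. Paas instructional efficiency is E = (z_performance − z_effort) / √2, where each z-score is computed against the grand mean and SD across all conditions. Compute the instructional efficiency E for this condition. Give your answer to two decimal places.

z_performance = (77.5 − 63.8) / 13.2 = 13.7000 / 13.2 = 1.0379.
z_effort = (4.03 − 4.93) / 1.74 = -0.9000 / 1.74 = -0.5172.
z_P − z_E = 1.0379 − (-0.5172) = 1.5551.
E = 1.5551 / √2 = 1.5551 / 1.41421 = 1.0996 ≈ 1.10.

1.10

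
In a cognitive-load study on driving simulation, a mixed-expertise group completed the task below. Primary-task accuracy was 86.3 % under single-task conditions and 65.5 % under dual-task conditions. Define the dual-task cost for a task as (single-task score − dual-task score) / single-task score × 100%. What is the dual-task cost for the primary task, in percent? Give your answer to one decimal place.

Cost = (86.3 − 65.5) / 86.3 × 100%
     = 20.8000 / 86.3 × 100% = 24.1020%.
≈ 24.1%.

24.1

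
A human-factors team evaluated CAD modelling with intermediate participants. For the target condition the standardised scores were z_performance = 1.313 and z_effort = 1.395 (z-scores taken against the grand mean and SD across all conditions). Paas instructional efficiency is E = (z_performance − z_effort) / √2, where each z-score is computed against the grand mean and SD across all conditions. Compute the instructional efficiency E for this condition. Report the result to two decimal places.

z_P − z_E = 1.313 − 1.395 = -0.0820.
E = -0.0820 / √2 = -0.0820 / 1.41421 = -0.0580 ≈ -0.06.

-0.06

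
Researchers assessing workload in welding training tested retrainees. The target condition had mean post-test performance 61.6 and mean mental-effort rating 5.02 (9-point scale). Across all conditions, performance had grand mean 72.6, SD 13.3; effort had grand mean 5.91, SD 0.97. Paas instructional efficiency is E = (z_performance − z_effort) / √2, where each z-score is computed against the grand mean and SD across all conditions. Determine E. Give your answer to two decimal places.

z_performance = (61.6 − 72.6) / 13.3 = -11.0000 / 13.3 = -0.8271.
z_effort = (5.02 − 5.91) / 0.97 = -0.8900 / 0.97 = -0.9175.
z_P − z_E = -0.8271 − (-0.9175) = 0.0904.
E = 0.0904 / √2 = 0.0904 / 1.41421 = 0.0639 ≈ 0.06.

0.06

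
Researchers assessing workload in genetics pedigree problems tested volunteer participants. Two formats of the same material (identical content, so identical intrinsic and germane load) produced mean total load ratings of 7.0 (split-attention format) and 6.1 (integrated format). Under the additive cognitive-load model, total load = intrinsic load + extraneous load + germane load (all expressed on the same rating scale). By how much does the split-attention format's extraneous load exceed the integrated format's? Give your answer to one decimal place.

0.9

Intrinsic and germane load are equal across formats, so the difference in total load equals the difference in extraneous load.
Extraneous-load difference = 7.0 − 6.1 = 0.9.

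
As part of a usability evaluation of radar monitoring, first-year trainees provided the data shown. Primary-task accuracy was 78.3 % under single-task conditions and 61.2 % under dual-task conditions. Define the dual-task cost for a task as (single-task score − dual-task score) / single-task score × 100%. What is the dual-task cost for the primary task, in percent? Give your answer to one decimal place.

21.8

Cost = (78.3 − 61.2) / 78.3 × 100%
     = 17.1000 / 78.3 × 100% = 21.8391%.
≈ 21.8%.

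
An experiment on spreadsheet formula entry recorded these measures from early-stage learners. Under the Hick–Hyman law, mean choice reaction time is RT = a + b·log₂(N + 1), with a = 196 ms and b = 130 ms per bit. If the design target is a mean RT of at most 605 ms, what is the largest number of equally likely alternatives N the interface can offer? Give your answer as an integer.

Set 196 + 130·log₂(N + 1) ≤ 605.
log₂(N + 1) ≤ (605 − 196) / 130 = 3.1462.
N + 1 ≤ 2^3.1462 = 8.8532.
N ≤ 7.8532, so the largest integer N is 7.

7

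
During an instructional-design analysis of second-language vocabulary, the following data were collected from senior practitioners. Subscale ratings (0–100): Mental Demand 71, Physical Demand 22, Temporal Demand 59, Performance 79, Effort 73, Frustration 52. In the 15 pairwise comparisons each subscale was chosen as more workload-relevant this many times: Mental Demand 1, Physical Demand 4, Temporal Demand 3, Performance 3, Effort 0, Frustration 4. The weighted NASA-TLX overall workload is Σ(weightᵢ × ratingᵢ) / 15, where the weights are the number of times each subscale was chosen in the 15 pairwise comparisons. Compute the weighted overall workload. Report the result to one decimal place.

52.1

The tallies are the weights (they sum to 15).
Weighted sum = 1·71 + 4·22 + 3·59 + 3·79 + 0·73 + 4·52
            = 71 + 88 + 177 + 237 + 0 + 208 = 781.
Overall workload = 781 / 15 = 52.0667 ≈ 52.1.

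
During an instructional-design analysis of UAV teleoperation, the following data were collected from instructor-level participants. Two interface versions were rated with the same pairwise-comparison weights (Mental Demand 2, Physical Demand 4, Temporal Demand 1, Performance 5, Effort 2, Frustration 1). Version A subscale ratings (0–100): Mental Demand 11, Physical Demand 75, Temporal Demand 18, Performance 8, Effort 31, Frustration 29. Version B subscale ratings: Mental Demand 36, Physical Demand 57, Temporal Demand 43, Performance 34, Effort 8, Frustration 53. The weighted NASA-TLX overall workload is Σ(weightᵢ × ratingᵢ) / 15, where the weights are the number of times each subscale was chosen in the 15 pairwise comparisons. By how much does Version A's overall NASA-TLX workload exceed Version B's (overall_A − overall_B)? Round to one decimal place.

-7.4

Version A weighted sum = 2·11 + 4·75 + 1·18 + 5·8 + 2·31 + 1·29 = 22 + 300 + 18 + 40 + 62 + 29 = 471; overall_A = 471/15 = 31.4000.
Version B weighted sum = 2·36 + 4·57 + 1·43 + 5·34 + 2·8 + 1·53 = 72 + 228 + 43 + 170 + 16 + 53 = 582; overall_B = 582/15 = 38.8000.
Difference = 31.4000 − 38.8000 = -7.4000 ≈ -7.4.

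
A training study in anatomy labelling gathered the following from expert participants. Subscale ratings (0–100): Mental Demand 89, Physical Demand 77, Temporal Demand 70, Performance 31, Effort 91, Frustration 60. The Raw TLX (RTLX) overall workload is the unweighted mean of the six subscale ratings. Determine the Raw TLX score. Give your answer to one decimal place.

Sum of ratings = 89 + 77 + 70 + 31 + 91 + 60 = 418.
RTLX = 418 / 6 = 69.6667 ≈ 69.7.

69.7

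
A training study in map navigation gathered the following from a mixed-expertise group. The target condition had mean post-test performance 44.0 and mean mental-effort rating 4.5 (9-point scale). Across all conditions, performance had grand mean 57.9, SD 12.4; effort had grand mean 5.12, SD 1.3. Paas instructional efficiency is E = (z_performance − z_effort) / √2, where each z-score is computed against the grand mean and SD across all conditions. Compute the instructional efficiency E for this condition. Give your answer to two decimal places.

z_performance = (44.0 − 57.9) / 12.4 = -13.9000 / 12.4 = -1.1210.
z_effort = (4.5 − 5.12) / 1.3 = -0.6200 / 1.3 = -0.4769.
z_P − z_E = -1.1210 − (-0.4769) = -0.6441.
E = -0.6441 / √2 = -0.6441 / 1.41421 = -0.4554 ≈ -0.46.

-0.46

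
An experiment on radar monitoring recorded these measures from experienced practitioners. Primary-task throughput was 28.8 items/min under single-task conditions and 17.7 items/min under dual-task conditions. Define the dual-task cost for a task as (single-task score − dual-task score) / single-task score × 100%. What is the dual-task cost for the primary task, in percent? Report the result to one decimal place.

38.5

Cost = (28.8 − 17.7) / 28.8 × 100%
     = 11.1000 / 28.8 × 100% = 38.5417%.
≈ 38.5%.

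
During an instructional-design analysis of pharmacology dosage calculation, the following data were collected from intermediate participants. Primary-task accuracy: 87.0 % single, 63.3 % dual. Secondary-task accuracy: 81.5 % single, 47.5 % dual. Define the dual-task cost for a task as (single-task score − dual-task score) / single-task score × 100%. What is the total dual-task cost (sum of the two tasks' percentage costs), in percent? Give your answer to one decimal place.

69.0

Primary cost = (87.0 − 63.3) / 87.0 × 100% = 27.2414%.
Secondary cost = (81.5 − 47.5) / 81.5 × 100% = 41.7178%.
Total = 27.2414% + 41.7178% = 68.9592% ≈ 69.0%.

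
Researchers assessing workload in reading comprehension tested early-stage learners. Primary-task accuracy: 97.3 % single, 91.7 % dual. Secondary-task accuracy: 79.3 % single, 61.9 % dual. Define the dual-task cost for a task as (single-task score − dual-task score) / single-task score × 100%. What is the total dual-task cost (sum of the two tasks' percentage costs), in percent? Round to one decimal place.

27.7

Primary cost = (97.3 − 91.7) / 97.3 × 100% = 5.7554%.
Secondary cost = (79.3 − 61.9) / 79.3 × 100% = 21.9420%.
Total = 5.7554% + 21.9420% = 27.6974% ≈ 27.7%.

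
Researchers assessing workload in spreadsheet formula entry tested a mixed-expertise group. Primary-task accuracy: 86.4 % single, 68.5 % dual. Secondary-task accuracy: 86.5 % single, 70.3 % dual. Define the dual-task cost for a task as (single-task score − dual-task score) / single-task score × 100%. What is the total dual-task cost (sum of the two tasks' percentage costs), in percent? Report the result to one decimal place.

39.4

Primary cost = (86.4 − 68.5) / 86.4 × 100% = 20.7176%.
Secondary cost = (86.5 − 70.3) / 86.5 × 100% = 18.7283%.
Total = 20.7176% + 18.7283% = 39.4459% ≈ 39.4%.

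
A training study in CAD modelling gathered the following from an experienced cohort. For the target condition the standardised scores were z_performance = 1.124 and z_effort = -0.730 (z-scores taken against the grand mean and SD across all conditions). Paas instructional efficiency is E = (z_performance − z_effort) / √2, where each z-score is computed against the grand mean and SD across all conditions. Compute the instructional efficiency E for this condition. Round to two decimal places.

z_P − z_E = 1.124 − (-0.730) = 1.8540.
E = 1.8540 / √2 = 1.8540 / 1.41421 = 1.3110 ≈ 1.31.

1.31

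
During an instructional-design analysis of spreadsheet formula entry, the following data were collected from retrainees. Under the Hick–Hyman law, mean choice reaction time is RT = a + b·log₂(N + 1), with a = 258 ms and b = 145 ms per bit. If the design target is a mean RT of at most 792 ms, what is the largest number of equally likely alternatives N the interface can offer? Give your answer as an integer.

11

Set 258 + 145·log₂(N + 1) ≤ 792.
log₂(N + 1) ≤ (792 − 258) / 145 = 3.6828.
N + 1 ≤ 2^3.6828 = 12.8420.
N ≤ 11.8420, so the largest integer N is 11.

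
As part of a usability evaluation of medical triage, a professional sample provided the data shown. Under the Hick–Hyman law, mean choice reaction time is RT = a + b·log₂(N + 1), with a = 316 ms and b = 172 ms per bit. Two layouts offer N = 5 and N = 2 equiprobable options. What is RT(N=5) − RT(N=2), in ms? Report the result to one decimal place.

RT(5) = 316 + 172·log₂(6) = 316 + 172·2.5850 = 760.6200 ms.
RT(2) = 316 + 172·log₂(3) = 316 + 172·1.5850 = 588.6200 ms.
Difference = 760.6200 − 588.6200 = 172.0000 ≈ 172.0 ms.

172.0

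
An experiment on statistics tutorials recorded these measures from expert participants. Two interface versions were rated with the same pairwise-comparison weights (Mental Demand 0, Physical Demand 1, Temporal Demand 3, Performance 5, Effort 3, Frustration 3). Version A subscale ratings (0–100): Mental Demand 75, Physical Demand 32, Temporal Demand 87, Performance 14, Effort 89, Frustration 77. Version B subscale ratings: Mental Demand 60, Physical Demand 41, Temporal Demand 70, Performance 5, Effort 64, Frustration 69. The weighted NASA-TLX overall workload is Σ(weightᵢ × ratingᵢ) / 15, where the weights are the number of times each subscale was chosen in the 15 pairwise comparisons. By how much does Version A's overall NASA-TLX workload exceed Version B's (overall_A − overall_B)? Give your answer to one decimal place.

12.4

Version A weighted sum = 0·75 + 1·32 + 3·87 + 5·14 + 3·89 + 3·77 = 0 + 32 + 261 + 70 + 267 + 231 = 861; overall_A = 861/15 = 57.4000.
Version B weighted sum = 0·60 + 1·41 + 3·70 + 5·5 + 3·64 + 3·69 = 0 + 41 + 210 + 25 + 192 + 207 = 675; overall_B = 675/15 = 45.0000.
Difference = 57.4000 − 45.0000 = 12.4000 ≈ 12.4.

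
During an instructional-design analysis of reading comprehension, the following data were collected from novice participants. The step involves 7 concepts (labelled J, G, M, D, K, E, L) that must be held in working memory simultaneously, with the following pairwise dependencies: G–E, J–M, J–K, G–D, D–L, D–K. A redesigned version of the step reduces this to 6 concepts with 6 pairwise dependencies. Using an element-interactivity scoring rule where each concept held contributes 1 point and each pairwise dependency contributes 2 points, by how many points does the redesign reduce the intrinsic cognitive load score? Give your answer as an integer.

Original: 7 × 1 + 6 × 2 = 7 + 12 = 19.
Redesigned: 6 × 1 + 6 × 2 = 6 + 12 = 18.
Reduction = 19 − 18 = 1.

1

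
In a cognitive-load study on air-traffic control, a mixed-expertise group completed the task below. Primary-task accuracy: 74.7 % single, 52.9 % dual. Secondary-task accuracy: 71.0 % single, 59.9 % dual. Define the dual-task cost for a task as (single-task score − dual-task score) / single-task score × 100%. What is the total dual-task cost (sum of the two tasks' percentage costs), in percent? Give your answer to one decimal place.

44.8

Primary cost = (74.7 − 52.9) / 74.7 × 100% = 29.1834%.
Secondary cost = (71.0 − 59.9) / 71.0 × 100% = 15.6338%.
Total = 29.1834% + 15.6338% = 44.8172% ≈ 44.8%.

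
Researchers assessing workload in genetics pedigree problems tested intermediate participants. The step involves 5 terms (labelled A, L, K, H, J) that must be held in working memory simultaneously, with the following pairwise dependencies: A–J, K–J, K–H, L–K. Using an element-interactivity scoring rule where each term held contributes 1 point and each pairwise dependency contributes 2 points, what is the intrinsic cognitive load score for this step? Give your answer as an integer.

Count of terms held simultaneously: 5.
Count of pairwise dependencies listed: 4.
Element contribution: 5 × 1 = 5.
Interaction contribution: 4 × 2 = 8.
Intrinsic load = 5 + 8 = 13.

13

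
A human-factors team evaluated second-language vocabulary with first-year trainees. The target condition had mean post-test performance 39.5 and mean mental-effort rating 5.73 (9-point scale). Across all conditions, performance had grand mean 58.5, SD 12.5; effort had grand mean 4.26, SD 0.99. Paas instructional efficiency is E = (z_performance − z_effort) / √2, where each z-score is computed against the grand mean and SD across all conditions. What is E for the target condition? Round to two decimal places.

z_performance = (39.5 − 58.5) / 12.5 = -19.0000 / 12.5 = -1.5200.
z_effort = (5.73 − 4.26) / 0.99 = 1.4700 / 0.99 = 1.4848.
z_P − z_E = -1.5200 − 1.4848 = -3.0048.
E = -3.0048 / √2 = -3.0048 / 1.41421 = -2.1247 ≈ -2.12.

-2.12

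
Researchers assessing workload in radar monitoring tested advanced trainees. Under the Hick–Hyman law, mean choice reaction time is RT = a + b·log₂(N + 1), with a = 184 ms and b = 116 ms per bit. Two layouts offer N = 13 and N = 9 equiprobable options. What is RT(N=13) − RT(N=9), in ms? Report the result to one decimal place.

RT(13) = 184 + 116·log₂(14) = 184 + 116·3.8074 = 625.6584 ms.
RT(9) = 184 + 116·log₂(10) = 184 + 116·3.3219 = 569.3404 ms.
Difference = 625.6584 − 569.3404 = 56.3180 ≈ 56.3 ms.

56.3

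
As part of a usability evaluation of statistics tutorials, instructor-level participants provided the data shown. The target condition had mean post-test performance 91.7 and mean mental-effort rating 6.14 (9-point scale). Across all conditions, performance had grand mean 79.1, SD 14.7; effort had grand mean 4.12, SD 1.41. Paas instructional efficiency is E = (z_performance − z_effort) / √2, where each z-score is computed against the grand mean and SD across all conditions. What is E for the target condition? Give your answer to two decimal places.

-0.41

z_performance = (91.7 − 79.1) / 14.7 = 12.6000 / 14.7 = 0.8571.
z_effort = (6.14 − 4.12) / 1.41 = 2.0200 / 1.41 = 1.4326.
z_P − z_E = 0.8571 − 1.4326 = -0.5755.
E = -0.5755 / √2 = -0.5755 / 1.41421 = -0.4069 ≈ -0.41.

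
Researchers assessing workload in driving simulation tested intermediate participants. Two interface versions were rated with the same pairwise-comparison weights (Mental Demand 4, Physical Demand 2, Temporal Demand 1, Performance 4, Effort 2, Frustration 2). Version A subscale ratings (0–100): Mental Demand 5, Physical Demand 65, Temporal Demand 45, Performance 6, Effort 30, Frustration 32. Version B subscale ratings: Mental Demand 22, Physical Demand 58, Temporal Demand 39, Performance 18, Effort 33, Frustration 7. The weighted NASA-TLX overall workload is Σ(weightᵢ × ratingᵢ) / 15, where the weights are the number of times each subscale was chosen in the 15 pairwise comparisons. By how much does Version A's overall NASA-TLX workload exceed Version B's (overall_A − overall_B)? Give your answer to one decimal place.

Version A weighted sum = 4·5 + 2·65 + 1·45 + 4·6 + 2·30 + 2·32 = 20 + 130 + 45 + 24 + 60 + 64 = 343; overall_A = 343/15 = 22.8667.
Version B weighted sum = 4·22 + 2·58 + 1·39 + 4·18 + 2·33 + 2·7 = 88 + 116 + 39 + 72 + 66 + 14 = 395; overall_B = 395/15 = 26.3333.
Difference = 22.8667 − 26.3333 = -3.4666 ≈ -3.5.

-3.5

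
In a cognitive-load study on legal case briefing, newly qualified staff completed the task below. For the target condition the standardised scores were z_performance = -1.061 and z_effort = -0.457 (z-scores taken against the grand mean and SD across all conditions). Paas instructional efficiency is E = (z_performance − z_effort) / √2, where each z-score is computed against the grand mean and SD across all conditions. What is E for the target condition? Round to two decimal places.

-0.43

z_P − z_E = -1.061 − (-0.457) = -0.6040.
E = -0.6040 / √2 = -0.6040 / 1.41421 = -0.4271 ≈ -0.43.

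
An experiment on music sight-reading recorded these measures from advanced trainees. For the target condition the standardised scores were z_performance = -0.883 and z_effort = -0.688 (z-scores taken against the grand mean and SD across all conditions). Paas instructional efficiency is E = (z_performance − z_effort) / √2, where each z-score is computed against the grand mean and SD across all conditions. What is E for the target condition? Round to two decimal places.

z_P − z_E = -0.883 − (-0.688) = -0.1950.
E = -0.1950 / √2 = -0.1950 / 1.41421 = -0.1379 ≈ -0.14.

-0.14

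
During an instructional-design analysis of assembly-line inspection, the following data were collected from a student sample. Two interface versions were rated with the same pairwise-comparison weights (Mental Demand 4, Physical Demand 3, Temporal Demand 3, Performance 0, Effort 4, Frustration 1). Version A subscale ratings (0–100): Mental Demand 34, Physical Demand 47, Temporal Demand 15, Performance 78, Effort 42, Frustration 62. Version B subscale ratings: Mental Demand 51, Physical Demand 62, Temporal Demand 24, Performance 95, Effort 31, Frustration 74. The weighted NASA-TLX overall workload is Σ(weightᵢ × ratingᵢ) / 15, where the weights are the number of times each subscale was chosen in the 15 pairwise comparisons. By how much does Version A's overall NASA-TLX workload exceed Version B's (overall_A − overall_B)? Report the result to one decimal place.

-7.2

Version A weighted sum = 4·34 + 3·47 + 3·15 + 0·78 + 4·42 + 1·62 = 136 + 141 + 45 + 0 + 168 + 62 = 552; overall_A = 552/15 = 36.8000.
Version B weighted sum = 4·51 + 3·62 + 3·24 + 0·95 + 4·31 + 1·74 = 204 + 186 + 72 + 0 + 124 + 74 = 660; overall_B = 660/15 = 44.0000.
Difference = 36.8000 − 44.0000 = -7.2000 ≈ -7.2.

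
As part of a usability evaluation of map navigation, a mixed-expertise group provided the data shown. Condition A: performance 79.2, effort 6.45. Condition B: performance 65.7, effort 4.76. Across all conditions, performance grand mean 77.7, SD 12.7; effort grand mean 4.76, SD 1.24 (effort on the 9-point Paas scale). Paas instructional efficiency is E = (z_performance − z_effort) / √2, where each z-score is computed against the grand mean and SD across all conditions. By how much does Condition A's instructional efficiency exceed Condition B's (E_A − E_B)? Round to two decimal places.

-0.21

Condition A: z_P = (79.2 − 77.7)/12.7 = 0.1181; z_E = (6.45 − 4.76)/1.24 = 1.3629; E_A = (0.1181 − 1.3629)/√2 = -0.8802.
Condition B: z_P = (65.7 − 77.7)/12.7 = -0.9449; z_E = (4.76 − 4.76)/1.24 = 0.0000; E_B = (-0.9449 − 0.0000)/√2 = -0.6681.
E_A − E_B = -0.8802 − (-0.6681) = -0.2121 ≈ -0.21.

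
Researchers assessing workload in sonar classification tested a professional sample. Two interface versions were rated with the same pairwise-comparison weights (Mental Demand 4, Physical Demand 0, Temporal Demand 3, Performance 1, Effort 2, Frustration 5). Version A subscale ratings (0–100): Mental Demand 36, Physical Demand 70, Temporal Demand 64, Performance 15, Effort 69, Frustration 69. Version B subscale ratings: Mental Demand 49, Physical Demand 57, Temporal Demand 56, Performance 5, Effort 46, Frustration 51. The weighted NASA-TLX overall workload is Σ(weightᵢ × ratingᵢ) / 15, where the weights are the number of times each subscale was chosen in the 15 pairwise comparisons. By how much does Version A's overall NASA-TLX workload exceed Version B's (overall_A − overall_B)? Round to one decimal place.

Version A weighted sum = 4·36 + 0·70 + 3·64 + 1·15 + 2·69 + 5·69 = 144 + 0 + 192 + 15 + 138 + 345 = 834; overall_A = 834/15 = 55.6000.
Version B weighted sum = 4·49 + 0·57 + 3·56 + 1·5 + 2·46 + 5·51 = 196 + 0 + 168 + 5 + 92 + 255 = 716; overall_B = 716/15 = 47.7333.
Difference = 55.6000 − 47.7333 = 7.8667 ≈ 7.9.

7.9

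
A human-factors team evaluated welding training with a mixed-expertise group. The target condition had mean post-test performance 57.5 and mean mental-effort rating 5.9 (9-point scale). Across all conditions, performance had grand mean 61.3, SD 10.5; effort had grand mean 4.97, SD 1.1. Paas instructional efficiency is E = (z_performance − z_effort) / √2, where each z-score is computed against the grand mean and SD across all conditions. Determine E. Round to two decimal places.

-0.85

z_performance = (57.5 − 61.3) / 10.5 = -3.8000 / 10.5 = -0.3619.
z_effort = (5.9 − 4.97) / 1.1 = 0.9300 / 1.1 = 0.8455.
z_P − z_E = -0.3619 − 0.8455 = -1.2074.
E = -1.2074 / √2 = -1.2074 / 1.41421 = -0.8538 ≈ -0.85.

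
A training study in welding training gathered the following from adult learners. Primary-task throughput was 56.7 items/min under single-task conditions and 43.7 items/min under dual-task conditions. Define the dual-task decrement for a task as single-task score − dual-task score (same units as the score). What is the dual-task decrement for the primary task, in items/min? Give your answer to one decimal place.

Decrement = 56.7 − 43.7 = 13.0000 items/min ≈ 13.0 items/min.

13.0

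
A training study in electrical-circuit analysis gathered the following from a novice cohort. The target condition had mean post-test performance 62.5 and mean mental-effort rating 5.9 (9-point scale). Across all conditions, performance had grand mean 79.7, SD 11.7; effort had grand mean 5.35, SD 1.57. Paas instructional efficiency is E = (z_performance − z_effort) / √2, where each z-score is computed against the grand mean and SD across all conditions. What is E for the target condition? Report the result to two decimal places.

z_performance = (62.5 − 79.7) / 11.7 = -17.2000 / 11.7 = -1.4701.
z_effort = (5.9 − 5.35) / 1.57 = 0.5500 / 1.57 = 0.3503.
z_P − z_E = -1.4701 − 0.3503 = -1.8204.
E = -1.8204 / √2 = -1.8204 / 1.41421 = -1.2872 ≈ -1.29.

-1.29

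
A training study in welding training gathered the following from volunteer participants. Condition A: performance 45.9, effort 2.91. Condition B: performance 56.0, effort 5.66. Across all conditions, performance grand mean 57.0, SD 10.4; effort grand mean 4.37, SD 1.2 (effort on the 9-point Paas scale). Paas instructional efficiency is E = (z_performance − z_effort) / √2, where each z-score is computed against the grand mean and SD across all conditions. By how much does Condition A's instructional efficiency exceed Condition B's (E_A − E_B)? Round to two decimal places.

0.93

Condition A: z_P = (45.9 − 57.0)/10.4 = -1.0673; z_E = (2.91 − 4.37)/1.2 = -1.2167; E_A = (-1.0673 − (-1.2167))/√2 = 0.1056.
Condition B: z_P = (56.0 − 57.0)/10.4 = -0.0962; z_E = (5.66 − 4.37)/1.2 = 1.0750; E_B = (-0.0962 − 1.0750)/√2 = -0.8282.
E_A − E_B = 0.1056 − (-0.8282) = 0.9338 ≈ 0.93.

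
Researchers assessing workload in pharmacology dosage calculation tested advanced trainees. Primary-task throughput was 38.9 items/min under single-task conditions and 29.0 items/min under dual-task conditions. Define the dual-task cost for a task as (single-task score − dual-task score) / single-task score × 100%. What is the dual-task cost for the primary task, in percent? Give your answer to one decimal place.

25.4

Cost = (38.9 − 29.0) / 38.9 × 100%
     = 9.9000 / 38.9 × 100% = 25.4499%.
≈ 25.4%.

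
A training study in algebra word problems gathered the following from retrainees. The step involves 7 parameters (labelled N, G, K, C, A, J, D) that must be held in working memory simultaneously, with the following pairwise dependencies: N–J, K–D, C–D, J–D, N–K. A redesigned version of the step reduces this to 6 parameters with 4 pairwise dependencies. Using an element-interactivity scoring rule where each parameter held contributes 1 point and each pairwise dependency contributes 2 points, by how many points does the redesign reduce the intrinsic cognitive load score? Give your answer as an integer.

Original: 7 × 1 + 5 × 2 = 7 + 10 = 17.
Redesigned: 6 × 1 + 4 × 2 = 6 + 8 = 14.
Reduction = 17 − 14 = 3.

3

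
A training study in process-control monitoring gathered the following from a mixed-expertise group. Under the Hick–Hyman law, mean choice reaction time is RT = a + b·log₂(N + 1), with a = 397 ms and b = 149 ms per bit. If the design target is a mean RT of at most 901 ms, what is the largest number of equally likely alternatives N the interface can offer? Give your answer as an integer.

Set 397 + 149·log₂(N + 1) ≤ 901.
log₂(N + 1) ≤ (901 − 397) / 149 = 3.3826.
N + 1 ≤ 2^3.3826 = 10.4295.
N ≤ 9.4295, so the largest integer N is 9.

9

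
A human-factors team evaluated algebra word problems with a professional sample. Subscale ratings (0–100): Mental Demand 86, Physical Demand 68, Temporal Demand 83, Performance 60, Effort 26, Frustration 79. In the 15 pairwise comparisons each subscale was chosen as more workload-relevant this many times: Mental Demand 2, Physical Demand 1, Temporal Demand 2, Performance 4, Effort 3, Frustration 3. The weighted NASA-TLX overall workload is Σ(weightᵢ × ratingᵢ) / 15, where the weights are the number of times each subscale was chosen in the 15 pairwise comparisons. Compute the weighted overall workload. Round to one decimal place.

64.1

The tallies are the weights (they sum to 15).
Weighted sum = 2·86 + 1·68 + 2·83 + 4·60 + 3·26 + 3·79
            = 172 + 68 + 166 + 240 + 78 + 237 = 961.
Overall workload = 961 / 15 = 64.0667 ≈ 64.1.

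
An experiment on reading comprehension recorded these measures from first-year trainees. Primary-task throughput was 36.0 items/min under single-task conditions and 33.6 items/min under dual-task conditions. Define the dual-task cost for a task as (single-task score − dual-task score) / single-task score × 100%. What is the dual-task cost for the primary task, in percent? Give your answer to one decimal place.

6.7

Cost = (36.0 − 33.6) / 36.0 × 100%
     = 2.4000 / 36.0 × 100% = 6.6667%.
≈ 6.7%.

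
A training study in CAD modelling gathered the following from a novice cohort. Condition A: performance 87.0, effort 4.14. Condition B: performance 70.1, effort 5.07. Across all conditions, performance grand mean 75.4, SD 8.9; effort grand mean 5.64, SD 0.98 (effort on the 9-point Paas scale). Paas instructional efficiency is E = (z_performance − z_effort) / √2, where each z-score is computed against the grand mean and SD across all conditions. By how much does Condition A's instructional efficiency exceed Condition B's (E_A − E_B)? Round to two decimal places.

Condition A: z_P = (87.0 − 75.4)/8.9 = 1.3034; z_E = (4.14 − 5.64)/0.98 = -1.5306; E_A = (1.3034 − (-1.5306))/√2 = 2.0039.
Condition B: z_P = (70.1 − 75.4)/8.9 = -0.5955; z_E = (5.07 − 5.64)/0.98 = -0.5816; E_B = (-0.5955 − (-0.5816))/√2 = -0.0098.
E_A − E_B = 2.0039 − (-0.0098) = 2.0137 ≈ 2.01.

2.01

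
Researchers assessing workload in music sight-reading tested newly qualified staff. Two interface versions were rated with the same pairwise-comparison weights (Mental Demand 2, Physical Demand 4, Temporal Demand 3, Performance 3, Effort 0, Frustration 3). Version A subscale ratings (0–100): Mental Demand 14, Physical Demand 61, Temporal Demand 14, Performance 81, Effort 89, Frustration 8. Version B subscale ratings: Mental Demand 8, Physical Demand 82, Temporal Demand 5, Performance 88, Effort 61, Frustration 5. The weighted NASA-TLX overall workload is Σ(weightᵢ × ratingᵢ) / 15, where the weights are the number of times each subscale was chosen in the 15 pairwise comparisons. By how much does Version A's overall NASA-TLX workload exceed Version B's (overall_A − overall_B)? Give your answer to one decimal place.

-3.8

Version A weighted sum = 2·14 + 4·61 + 3·14 + 3·81 + 0·89 + 3·8 = 28 + 244 + 42 + 243 + 0 + 24 = 581; overall_A = 581/15 = 38.7333.
Version B weighted sum = 2·8 + 4·82 + 3·5 + 3·88 + 0·61 + 3·5 = 16 + 328 + 15 + 264 + 0 + 15 = 638; overall_B = 638/15 = 42.5333.
Difference = 38.7333 − 42.5333 = -3.8000 ≈ -3.8.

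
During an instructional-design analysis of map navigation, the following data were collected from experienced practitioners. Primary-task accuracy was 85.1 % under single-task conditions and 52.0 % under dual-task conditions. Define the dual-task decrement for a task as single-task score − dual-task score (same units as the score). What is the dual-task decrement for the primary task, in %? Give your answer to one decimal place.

33.1

Decrement = 85.1 − 52.0 = 33.1000 % ≈ 33.1 %.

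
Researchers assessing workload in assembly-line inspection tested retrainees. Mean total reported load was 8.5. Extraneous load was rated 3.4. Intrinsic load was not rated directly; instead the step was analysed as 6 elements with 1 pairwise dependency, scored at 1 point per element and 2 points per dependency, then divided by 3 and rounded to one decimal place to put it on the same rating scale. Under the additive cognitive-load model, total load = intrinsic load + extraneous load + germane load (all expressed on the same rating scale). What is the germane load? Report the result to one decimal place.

Intrinsic (element-interactivity): (6 × 1 + 1 × 2) / 3 = 8 / 3 = 2.6667 → 2.7.
germane load = total − intrinsic − extraneous
             = 8.5 − 2.7 − 3.4 = 2.4.

2.4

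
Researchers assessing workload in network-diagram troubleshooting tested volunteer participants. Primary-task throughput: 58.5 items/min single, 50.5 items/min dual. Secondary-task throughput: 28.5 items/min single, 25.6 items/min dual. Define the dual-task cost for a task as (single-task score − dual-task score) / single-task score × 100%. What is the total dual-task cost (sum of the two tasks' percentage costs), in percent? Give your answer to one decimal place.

23.9

Primary cost = (58.5 − 50.5) / 58.5 × 100% = 13.6752%.
Secondary cost = (28.5 − 25.6) / 28.5 × 100% = 10.1754%.
Total = 13.6752% + 10.1754% = 23.8506% ≈ 23.9%.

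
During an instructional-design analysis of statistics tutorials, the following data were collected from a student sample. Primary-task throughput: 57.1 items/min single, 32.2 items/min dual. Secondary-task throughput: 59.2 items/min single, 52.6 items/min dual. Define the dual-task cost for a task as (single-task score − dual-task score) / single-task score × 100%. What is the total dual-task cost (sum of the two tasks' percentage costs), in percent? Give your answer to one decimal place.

54.8

Primary cost = (57.1 − 32.2) / 57.1 × 100% = 43.6077%.
Secondary cost = (59.2 − 52.6) / 59.2 × 100% = 11.1486%.
Total = 43.6077% + 11.1486% = 54.7563% ≈ 54.8%.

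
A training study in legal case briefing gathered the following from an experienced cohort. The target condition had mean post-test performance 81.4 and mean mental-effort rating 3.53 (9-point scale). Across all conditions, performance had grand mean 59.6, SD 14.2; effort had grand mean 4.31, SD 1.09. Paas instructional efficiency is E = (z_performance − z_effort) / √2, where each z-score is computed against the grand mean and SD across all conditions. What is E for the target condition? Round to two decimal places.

1.59

z_performance = (81.4 − 59.6) / 14.2 = 21.8000 / 14.2 = 1.5352.
z_effort = (3.53 − 4.31) / 1.09 = -0.7800 / 1.09 = -0.7156.
z_P − z_E = 1.5352 − (-0.7156) = 2.2508.
E = 2.2508 / √2 = 2.2508 / 1.41421 = 1.5916 ≈ 1.59.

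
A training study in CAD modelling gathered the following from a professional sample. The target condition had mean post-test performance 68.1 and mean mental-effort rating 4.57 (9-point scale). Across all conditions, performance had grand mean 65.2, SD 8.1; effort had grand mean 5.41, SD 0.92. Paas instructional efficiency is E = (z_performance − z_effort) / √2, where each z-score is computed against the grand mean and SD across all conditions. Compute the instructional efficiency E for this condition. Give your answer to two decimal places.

z_performance = (68.1 − 65.2) / 8.1 = 2.9000 / 8.1 = 0.3580.
z_effort = (4.57 − 5.41) / 0.92 = -0.8400 / 0.92 = -0.9130.
z_P − z_E = 0.3580 − (-0.9130) = 1.2710.
E = 1.2710 / √2 = 1.2710 / 1.41421 = 0.8987 ≈ 0.90.

0.90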